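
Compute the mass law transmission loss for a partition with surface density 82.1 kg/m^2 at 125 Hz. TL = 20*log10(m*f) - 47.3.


m * f = 82.1 * 125 = 10262.5
20*log10(10262.5) = 80.2251 dB
TL = 80.2251 - 47.3 = 32.925 dB


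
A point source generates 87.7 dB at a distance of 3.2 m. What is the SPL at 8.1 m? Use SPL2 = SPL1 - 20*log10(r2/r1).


r2/r1 = 8.1/3.2 = 2.53125
Correction = 20*log10(2.53125) = 8.0667 dB
SPL2 = 87.7 - 8.0667 = 79.633 dB


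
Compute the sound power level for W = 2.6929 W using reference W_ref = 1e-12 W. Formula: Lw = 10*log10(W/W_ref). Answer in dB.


W / W_ref = 2.6929 / 1e-12 = 2.6929e+12
Lw = 10 * log10(2.6929e+12) = 124.3 dB


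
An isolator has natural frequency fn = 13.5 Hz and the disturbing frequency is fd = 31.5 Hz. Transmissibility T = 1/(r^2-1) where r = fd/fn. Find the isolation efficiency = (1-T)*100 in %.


r = 31.5 / 13.5 = 2.33333
r^2 - 1 = 2.33333^2 - 1 = 4.44443
T = 1/4.44443 = 0.225001
Efficiency = (1 - 0.225001)*100 = 77.5 %


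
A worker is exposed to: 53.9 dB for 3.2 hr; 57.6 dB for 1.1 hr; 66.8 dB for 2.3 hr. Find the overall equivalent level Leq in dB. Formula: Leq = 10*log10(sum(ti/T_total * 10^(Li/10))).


T_total = 3.2 + 1.1 + 2.3 = 6.6 hr
(3.2/6.6) * 10^(53.9/10) = 119016
(1.1/6.6) * 10^(57.6/10) = 95906.7
(2.3/6.6) * 10^(66.8/10) = 1.66795e+06
Sum = 119016 + 95906.7 + 1.66795e+06 = 1.88287e+06
Leq = 10*log10(1.88287e+06) = 62.748 dB


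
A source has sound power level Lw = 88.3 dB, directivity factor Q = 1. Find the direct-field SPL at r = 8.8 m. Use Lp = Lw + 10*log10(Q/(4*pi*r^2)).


4*pi*r^2 = 4*pi*8.8^2 = 973.14 m^2
Q / (4*pi*r^2) = 1 / 973.14 = 0.0010276
Lp = 88.3 + 10*log10(0.0010276) = 58.418 dB


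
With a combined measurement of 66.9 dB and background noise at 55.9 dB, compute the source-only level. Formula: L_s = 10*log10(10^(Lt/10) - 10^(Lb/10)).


10^(66.9/10) = 4.89779e+06
10^(55.9/10) = 389045
Difference = 4.89779e+06 - 389045 = 4.50874e+06
L_source = 10*log10(4.50874e+06) = 66.541 dB


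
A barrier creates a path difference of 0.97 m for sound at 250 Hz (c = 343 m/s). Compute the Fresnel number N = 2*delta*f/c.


N = 2*delta*f/c = 2*delta/lambda, where lambda = c/f
lambda = 343 / 250 = 1.372 m
N = 2 * 0.97 / 1.372 = 1.414


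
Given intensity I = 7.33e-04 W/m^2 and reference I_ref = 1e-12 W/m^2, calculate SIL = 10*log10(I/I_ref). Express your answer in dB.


I / I_ref = 7.33e-04 / 1e-12 = 7.33e+08
SIL = 10 * log10(7.33e+08) = 88.651 dB


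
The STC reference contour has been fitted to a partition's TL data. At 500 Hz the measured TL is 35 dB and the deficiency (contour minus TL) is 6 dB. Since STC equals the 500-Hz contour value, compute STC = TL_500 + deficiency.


By ASTM E413, STC = value of the fitted reference contour at 500 Hz.
Contour value at 500 Hz = TL_500 + deficiency = 35 + 6 = 41
STC = 41


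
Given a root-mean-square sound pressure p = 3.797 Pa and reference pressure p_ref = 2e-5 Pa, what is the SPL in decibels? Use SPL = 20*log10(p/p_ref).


p / p_ref = 3.797 / 2e-5 = 189850
SPL = 20 * log10(189850) = 105.57 dB


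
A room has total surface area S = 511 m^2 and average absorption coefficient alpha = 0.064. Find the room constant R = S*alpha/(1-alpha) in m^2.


R = 511 * 0.064 / (1 - 0.064) = 34.94 m^2


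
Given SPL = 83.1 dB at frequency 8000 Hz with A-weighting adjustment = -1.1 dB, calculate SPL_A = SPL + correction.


A-weighting table: 8000 Hz -> -1.1 dB correction
SPL_A = SPL + correction = 83.1 + (-1.1) = 82 dBA


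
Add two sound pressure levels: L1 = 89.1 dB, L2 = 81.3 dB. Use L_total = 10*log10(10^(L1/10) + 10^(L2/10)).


10^(89.1/10) = 8.12831e+08
10^(81.3/10) = 1.34896e+08
Sum = 8.12831e+08 + 1.34896e+08 = 9.47727e+08
L_total = 10*log10(9.47727e+08) = 89.767 dB


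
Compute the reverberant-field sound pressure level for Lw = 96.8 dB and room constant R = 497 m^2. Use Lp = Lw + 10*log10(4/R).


4/R = 4/497 = 0.00804829
Lp = 96.8 + 10*log10(0.00804829) = 75.857 dB


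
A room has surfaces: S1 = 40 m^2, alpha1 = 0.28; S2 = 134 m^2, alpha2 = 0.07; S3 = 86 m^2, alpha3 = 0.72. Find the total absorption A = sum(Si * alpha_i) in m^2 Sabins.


40 * 0.28 = 11.2
134 * 0.07 = 9.38
86 * 0.72 = 61.92
A_total = 11.2 + 9.38 + 61.92 = 82.5 m^2


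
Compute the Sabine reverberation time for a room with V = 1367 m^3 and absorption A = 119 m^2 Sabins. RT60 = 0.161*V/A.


RT60 = 0.161 * 1367 / 119 = 1.8495 s


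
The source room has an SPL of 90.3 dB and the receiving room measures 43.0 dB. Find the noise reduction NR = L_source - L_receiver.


NR = L_source - L_receiver (difference between source and receiving room levels)
NR = 90.3 - 43.0 = 47.3 dB


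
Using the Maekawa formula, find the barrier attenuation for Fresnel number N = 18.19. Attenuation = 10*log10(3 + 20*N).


3 + 20*N = 3 + 20*18.19 = 366.8
Att = 10*log10(366.8) = 25.644 dB


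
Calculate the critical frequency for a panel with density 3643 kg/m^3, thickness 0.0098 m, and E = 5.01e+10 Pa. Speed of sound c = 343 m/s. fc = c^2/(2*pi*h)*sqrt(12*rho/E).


12*rho/E = 12*3643/5.01e+10 = 8.72575e-07
sqrt(12*rho/E) = sqrt(8.72575e-07) = 0.000934117
c^2/(2*pi*h) = 343^2/(2*pi*0.0098) = 1.91066e+06
fc = 1.91066e+06 * 0.000934117 = 1784.8 Hz


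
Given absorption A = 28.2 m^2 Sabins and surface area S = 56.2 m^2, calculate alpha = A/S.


Absorption coefficient = absorbed power / incident power
alpha = A / S = 28.2 / 56.2 = 0.50178


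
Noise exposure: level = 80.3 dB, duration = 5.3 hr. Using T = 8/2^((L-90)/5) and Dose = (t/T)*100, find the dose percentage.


T_allowed = 8 / 2^((80.3 - 90)/5) = 30.6965 hr
Dose = 5.3 / 30.6965 * 100 = 17.266 %


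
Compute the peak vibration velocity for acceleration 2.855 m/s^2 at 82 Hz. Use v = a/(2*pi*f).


omega = 2*pi*f = 2*pi*82 = 515.221 rad/s
v = a / omega = 2.855 / 515.221 = 0.0055413 m/s


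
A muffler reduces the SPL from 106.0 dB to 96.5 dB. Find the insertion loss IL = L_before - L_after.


Insertion loss = SPL without muffler - SPL with muffler
IL = 106.0 - 96.5 = 9.5 dB


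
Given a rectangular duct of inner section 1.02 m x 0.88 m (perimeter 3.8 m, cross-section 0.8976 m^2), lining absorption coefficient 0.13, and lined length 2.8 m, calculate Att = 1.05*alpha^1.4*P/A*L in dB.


alpha^1.4 = 0.13^1.4 = 0.0574805
Attenuation rate = 1.05 * alpha^1.4 * P / A
= 1.05 * 0.0574805 * 3.8 / 0.8976 = 0.255512 dB/m
Total Att = 0.255512 * 2.8 = 0.71543 dB


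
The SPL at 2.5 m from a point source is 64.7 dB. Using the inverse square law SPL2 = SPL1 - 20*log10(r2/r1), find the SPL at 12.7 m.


r2/r1 = 12.7/2.5 = 5.08
Correction = 20*log10(5.08) = 14.1173 dB
SPL2 = 64.7 - 14.1173 = 50.583 dB


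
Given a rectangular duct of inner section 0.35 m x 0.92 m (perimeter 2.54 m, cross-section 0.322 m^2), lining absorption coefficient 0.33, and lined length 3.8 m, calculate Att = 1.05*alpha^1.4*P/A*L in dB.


alpha^1.4 = 0.33^1.4 = 0.211797
Attenuation rate = 1.05 * alpha^1.4 * P / A
= 1.05 * 0.211797 * 2.54 / 0.322 = 1.75423 dB/m
Total Att = 1.75423 * 3.8 = 6.6661 dB


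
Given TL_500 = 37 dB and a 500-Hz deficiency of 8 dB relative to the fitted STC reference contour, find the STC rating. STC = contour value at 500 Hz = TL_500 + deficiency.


By ASTM E413, STC = value of the fitted reference contour at 500 Hz.
Contour value at 500 Hz = TL_500 + deficiency = 37 + 8 = 45
STC = 45


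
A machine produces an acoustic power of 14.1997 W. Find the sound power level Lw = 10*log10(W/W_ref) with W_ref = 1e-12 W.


W / W_ref = 14.1997 / 1e-12 = 1.41997e+13
Lw = 10 * log10(1.41997e+13) = 131.52 dB


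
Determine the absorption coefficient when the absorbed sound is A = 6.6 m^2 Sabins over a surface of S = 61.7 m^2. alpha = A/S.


Absorption coefficient = absorbed power / incident power
alpha = A / S = 6.6 / 61.7 = 0.10697


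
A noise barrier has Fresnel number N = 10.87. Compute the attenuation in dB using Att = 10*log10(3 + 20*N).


3 + 20*N = 3 + 20*10.87 = 220.4
Att = 10*log10(220.4) = 23.432 dB


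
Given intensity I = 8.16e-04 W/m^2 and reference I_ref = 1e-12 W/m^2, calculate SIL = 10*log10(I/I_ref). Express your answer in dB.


I / I_ref = 8.16e-04 / 1e-12 = 8.16e+08
SIL = 10 * log10(8.16e+08) = 89.117 dB


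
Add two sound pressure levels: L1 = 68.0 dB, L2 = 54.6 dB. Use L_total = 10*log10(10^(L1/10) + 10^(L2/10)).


10^(68.0/10) = 6.30957e+06
10^(54.6/10) = 288403
Sum = 6.30957e+06 + 288403 = 6.59797e+06
L_total = 10*log10(6.59797e+06) = 68.194 dB


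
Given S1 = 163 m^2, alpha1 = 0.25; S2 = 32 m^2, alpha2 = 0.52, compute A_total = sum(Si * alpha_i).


163 * 0.25 = 40.75
32 * 0.52 = 16.64
A_total = 40.75 + 16.64 = 57.39 m^2


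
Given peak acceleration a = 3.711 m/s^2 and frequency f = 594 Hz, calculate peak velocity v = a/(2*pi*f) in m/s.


omega = 2*pi*f = 2*pi*594 = 3732.21 rad/s
v = a / omega = 3.711 / 3732.21 = 0.00099432 m/s


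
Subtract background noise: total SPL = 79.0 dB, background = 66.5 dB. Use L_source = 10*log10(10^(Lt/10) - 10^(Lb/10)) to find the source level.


10^(79.0/10) = 7.94328e+07
10^(66.5/10) = 4.46684e+06
Difference = 7.94328e+07 - 4.46684e+06 = 7.4966e+07
L_source = 10*log10(7.4966e+07) = 78.749 dB


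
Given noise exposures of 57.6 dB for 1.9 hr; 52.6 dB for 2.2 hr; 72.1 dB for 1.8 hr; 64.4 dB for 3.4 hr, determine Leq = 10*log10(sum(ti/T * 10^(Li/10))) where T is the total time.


T_total = 1.9 + 2.2 + 1.8 + 3.4 = 9.3 hr
(1.9/9.3) * 10^(57.6/10) = 117563
(2.2/9.3) * 10^(52.6/10) = 43046.7
(1.8/9.3) * 10^(72.1/10) = 3.13899e+06
(3.4/9.3) * 10^(64.4/10) = 1.00692e+06
Sum = 117563 + 43046.7 + 3.13899e+06 + 1.00692e+06 = 4.30652e+06
Leq = 10*log10(4.30652e+06) = 66.341 dB


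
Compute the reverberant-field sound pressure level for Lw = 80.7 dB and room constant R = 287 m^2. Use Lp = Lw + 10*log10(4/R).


4/R = 4/287 = 0.0139373
Lp = 80.7 + 10*log10(0.0139373) = 62.142 dB


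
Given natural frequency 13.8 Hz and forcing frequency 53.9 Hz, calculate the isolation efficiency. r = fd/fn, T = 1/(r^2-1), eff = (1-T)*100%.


r = 53.9 / 13.8 = 3.9058
r^2 - 1 = 3.9058^2 - 1 = 14.2553
T = 1/14.2553 = 0.0701493
Efficiency = (1 - 0.0701493)*100 = 92.985 %


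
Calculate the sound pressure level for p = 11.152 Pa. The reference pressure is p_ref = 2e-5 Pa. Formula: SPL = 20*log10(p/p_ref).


p / p_ref = 11.152 / 2e-5 = 557600
SPL = 20 * log10(557600) = 114.93 dB


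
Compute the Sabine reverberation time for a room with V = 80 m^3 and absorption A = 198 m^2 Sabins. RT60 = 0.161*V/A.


RT60 = 0.161 * 80 / 198 = 0.065051 s


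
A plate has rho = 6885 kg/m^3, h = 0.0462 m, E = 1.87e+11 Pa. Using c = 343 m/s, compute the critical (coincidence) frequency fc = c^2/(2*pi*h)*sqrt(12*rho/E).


12*rho/E = 12*6885/1.87e+11 = 4.41818e-07
sqrt(12*rho/E) = sqrt(4.41818e-07) = 0.000664694
c^2/(2*pi*h) = 343^2/(2*pi*0.0462) = 405290
fc = 405290 * 0.000664694 = 269.39 Hz


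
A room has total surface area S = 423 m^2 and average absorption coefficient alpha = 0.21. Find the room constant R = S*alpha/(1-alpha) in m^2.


R = 423 * 0.21 / (1 - 0.21) = 112.44 m^2


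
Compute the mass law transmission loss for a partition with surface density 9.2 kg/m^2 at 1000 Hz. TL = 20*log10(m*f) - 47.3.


m * f = 9.2 * 1000 = 9200
20*log10(9200) = 79.2758 dB
TL = 79.2758 - 47.3 = 31.976 dB


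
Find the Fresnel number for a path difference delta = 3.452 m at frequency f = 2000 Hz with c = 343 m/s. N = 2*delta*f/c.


N = 2*delta*f/c = 2*delta/lambda, where lambda = c/f
lambda = 343 / 2000 = 0.1715 m
N = 2 * 3.452 / 0.1715 = 40.257


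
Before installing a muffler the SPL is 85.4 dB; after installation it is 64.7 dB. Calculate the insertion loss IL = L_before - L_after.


Insertion loss = SPL without muffler - SPL with muffler
IL = 85.4 - 64.7 = 20.7 dB


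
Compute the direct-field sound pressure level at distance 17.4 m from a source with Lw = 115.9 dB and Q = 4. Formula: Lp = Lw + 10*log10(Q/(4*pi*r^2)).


4*pi*r^2 = 4*pi*17.4^2 = 3804.59 m^2
Q / (4*pi*r^2) = 4 / 3804.59 = 0.00105136
Lp = 115.9 + 10*log10(0.00105136) = 86.118 dB


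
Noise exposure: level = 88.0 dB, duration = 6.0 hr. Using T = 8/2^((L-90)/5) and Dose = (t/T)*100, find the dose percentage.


T_allowed = 8 / 2^((88.0 - 90)/5) = 10.5561 hr
Dose = 6.0 / 10.5561 * 100 = 56.839 %


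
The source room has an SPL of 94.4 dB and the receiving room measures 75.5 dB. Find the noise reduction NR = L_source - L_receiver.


NR = L_source - L_receiver (difference between source and receiving room levels)
NR = 94.4 - 75.5 = 18.9 dB


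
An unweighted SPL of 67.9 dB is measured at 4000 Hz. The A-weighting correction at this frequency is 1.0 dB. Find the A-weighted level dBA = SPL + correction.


A-weighting table: 4000 Hz -> 1.0 dB correction
SPL_A = SPL + correction = 67.9 + (1.0) = 68.9 dBA


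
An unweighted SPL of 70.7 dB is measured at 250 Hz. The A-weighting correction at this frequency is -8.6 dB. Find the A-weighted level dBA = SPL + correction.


A-weighting table: 250 Hz -> -8.6 dB correction
SPL_A = SPL + correction = 70.7 + (-8.6) = 62.1 dBA


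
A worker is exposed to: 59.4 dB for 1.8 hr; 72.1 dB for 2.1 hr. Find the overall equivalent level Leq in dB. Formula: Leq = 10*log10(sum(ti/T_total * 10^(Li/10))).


T_total = 1.8 + 2.1 = 3.9 hr
(1.8/3.9) * 10^(59.4/10) = 401983
(2.1/3.9) * 10^(72.1/10) = 8.73282e+06
Sum = 401983 + 8.73282e+06 = 9.1348e+06
Leq = 10*log10(9.1348e+06) = 69.607 dB


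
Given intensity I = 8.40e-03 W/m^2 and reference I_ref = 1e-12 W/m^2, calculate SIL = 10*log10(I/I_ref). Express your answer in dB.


I / I_ref = 8.40e-03 / 1e-12 = 8.4e+09
SIL = 10 * log10(8.4e+09) = 99.243 dB


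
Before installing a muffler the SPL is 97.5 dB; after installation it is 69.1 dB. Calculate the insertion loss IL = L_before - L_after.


Insertion loss = SPL without muffler - SPL with muffler
IL = 97.5 - 69.1 = 28.4 dB


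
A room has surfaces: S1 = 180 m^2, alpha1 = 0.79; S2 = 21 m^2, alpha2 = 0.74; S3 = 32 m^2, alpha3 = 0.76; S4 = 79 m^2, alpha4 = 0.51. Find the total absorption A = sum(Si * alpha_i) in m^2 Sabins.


180 * 0.79 = 142.2
21 * 0.74 = 15.54
32 * 0.76 = 24.32
79 * 0.51 = 40.29
A_total = 142.2 + 15.54 + 24.32 + 40.29 = 222.35 m^2


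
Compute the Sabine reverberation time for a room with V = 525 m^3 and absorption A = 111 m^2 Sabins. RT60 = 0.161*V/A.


RT60 = 0.161 * 525 / 111 = 0.76149 s


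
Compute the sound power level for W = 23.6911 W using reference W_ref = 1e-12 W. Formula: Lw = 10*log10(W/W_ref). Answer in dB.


W / W_ref = 23.6911 / 1e-12 = 2.36911e+13
Lw = 10 * log10(2.36911e+13) = 133.75 dB


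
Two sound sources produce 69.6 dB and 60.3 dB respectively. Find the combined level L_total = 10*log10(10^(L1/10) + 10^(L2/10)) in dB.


10^(69.6/10) = 9.12011e+06
10^(60.3/10) = 1.07152e+06
Sum = 9.12011e+06 + 1.07152e+06 = 1.01916e+07
L_total = 10*log10(1.01916e+07) = 70.082 dB


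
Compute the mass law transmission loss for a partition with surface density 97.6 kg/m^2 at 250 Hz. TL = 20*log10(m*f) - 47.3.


m * f = 97.6 * 250 = 24400
20*log10(24400) = 87.7478 dB
TL = 87.7478 - 47.3 = 40.448 dB


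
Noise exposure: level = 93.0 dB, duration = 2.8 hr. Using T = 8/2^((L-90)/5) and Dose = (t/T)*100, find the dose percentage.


T_allowed = 8 / 2^((93.0 - 90)/5) = 5.27803 hr
Dose = 2.8 / 5.27803 * 100 = 53.05 %


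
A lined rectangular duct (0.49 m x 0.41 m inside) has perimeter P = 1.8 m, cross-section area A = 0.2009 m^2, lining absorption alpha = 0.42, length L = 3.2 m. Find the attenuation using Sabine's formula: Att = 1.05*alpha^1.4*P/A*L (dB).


alpha^1.4 = 0.42^1.4 = 0.296858
Attenuation rate = 1.05 * alpha^1.4 * P / A
= 1.05 * 0.296858 * 1.8 / 0.2009 = 2.79274 dB/m
Total Att = 2.79274 * 3.2 = 8.9368 dB


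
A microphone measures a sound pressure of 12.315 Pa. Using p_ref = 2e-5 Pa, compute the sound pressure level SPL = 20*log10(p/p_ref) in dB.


p / p_ref = 12.315 / 2e-5 = 615750
SPL = 20 * log10(615750) = 115.79 dB


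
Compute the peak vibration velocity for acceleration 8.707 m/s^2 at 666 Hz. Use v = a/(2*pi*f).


omega = 2*pi*f = 2*pi*666 = 4184.6 rad/s
v = a / omega = 8.707 / 4184.6 = 0.0020807 m/s


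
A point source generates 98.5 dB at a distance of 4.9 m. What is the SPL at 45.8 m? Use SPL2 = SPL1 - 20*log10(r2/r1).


r2/r1 = 45.8/4.9 = 9.34694
Correction = 20*log10(9.34694) = 19.4134 dB
SPL2 = 98.5 - 19.4134 = 79.087 dB


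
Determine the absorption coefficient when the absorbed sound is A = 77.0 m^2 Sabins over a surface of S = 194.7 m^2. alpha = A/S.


Absorption coefficient = absorbed power / incident power
alpha = A / S = 77.0 / 194.7 = 0.39548


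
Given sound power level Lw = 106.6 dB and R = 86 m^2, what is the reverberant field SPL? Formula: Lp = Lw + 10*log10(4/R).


4/R = 4/86 = 0.0465116
Lp = 106.6 + 10*log10(0.0465116) = 93.276 dB


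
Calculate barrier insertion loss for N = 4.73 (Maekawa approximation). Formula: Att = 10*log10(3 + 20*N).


3 + 20*N = 3 + 20*4.73 = 97.6
Att = 10*log10(97.6) = 19.894 dB


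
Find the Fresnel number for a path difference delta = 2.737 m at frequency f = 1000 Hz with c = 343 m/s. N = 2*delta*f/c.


N = 2*delta*f/c = 2*delta/lambda, where lambda = c/f
lambda = 343 / 1000 = 0.343 m
N = 2 * 2.737 / 0.343 = 15.959


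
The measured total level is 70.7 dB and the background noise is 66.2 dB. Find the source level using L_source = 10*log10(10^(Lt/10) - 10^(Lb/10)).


10^(70.7/10) = 1.1749e+07
10^(66.2/10) = 4.16869e+06
Difference = 1.1749e+07 - 4.16869e+06 = 7.58031e+06
L_source = 10*log10(7.58031e+06) = 68.797 dB


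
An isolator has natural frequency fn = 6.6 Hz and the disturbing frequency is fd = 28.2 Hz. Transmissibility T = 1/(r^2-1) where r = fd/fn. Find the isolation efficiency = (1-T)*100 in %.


r = 28.2 / 6.6 = 4.27273
r^2 - 1 = 4.27273^2 - 1 = 17.2562
T = 1/17.2562 = 0.0579502
Efficiency = (1 - 0.0579502)*100 = 94.205 %


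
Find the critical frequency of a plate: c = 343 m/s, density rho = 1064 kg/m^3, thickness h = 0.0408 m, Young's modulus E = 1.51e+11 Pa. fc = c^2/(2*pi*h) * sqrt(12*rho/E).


12*rho/E = 12*1064/1.51e+11 = 8.45563e-08
sqrt(12*rho/E) = sqrt(8.45563e-08) = 0.000290786
c^2/(2*pi*h) = 343^2/(2*pi*0.0408) = 458932
fc = 458932 * 0.000290786 = 133.45 Hz


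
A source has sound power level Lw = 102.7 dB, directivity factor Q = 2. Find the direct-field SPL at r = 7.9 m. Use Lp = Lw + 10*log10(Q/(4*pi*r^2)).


4*pi*r^2 = 4*pi*7.9^2 = 784.267 m^2
Q / (4*pi*r^2) = 2 / 784.267 = 0.00255015
Lp = 102.7 + 10*log10(0.00255015) = 76.766 dB


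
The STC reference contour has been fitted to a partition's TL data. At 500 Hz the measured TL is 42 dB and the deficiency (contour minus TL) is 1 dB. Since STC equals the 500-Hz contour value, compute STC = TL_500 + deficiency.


By ASTM E413, STC = value of the fitted reference contour at 500 Hz.
Contour value at 500 Hz = TL_500 + deficiency = 42 + 1 = 43
STC = 43


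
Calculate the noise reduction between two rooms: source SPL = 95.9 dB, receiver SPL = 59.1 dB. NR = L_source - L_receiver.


NR = L_source - L_receiver (difference between source and receiving room levels)
NR = 95.9 - 59.1 = 36.8 dB


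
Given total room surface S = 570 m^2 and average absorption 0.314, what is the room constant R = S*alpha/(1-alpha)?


R = 570 * 0.314 / (1 - 0.314) = 260.9 m^2


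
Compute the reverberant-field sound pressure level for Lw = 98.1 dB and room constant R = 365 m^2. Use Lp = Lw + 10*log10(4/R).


4/R = 4/365 = 0.0109589
Lp = 98.1 + 10*log10(0.0109589) = 78.498 dB


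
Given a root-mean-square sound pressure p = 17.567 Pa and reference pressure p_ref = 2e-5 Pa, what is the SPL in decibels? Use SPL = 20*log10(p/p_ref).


p / p_ref = 17.567 / 2e-5 = 878350
SPL = 20 * log10(878350) = 118.87 dB


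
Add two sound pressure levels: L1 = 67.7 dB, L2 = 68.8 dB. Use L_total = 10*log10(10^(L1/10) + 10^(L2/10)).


10^(67.7/10) = 5.88844e+06
10^(68.8/10) = 7.58578e+06
Sum = 5.88844e+06 + 7.58578e+06 = 1.34742e+07
L_total = 10*log10(1.34742e+07) = 71.295 dB


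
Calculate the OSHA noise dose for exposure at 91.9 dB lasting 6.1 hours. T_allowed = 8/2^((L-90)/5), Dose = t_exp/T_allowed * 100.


T_allowed = 8 / 2^((91.9 - 90)/5) = 6.1475 hr
Dose = 6.1 / 6.1475 * 100 = 99.227 %


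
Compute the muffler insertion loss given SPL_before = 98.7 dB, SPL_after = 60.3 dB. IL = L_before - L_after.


Insertion loss = SPL without muffler - SPL with muffler
IL = 98.7 - 60.3 = 38.4 dB


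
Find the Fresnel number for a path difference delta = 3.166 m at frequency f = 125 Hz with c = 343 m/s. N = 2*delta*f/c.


N = 2*delta*f/c = 2*delta/lambda, where lambda = c/f
lambda = 343 / 125 = 2.744 m
N = 2 * 3.166 / 2.744 = 2.3076


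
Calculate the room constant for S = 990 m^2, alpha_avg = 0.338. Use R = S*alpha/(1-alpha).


R = 990 * 0.338 / (1 - 0.338) = 505.47 m^2


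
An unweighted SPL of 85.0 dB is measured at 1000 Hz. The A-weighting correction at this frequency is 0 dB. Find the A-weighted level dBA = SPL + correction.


A-weighting table: 1000 Hz -> 0 dB correction
SPL_A = SPL + correction = 85.0 + (0) = 85 dBA


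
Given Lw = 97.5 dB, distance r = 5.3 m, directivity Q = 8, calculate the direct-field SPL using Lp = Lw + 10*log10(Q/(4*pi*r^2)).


4*pi*r^2 = 4*pi*5.3^2 = 352.989 m^2
Q / (4*pi*r^2) = 8 / 352.989 = 0.0226636
Lp = 97.5 + 10*log10(0.0226636) = 81.053 dB


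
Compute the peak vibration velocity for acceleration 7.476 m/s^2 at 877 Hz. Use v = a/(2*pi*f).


omega = 2*pi*f = 2*pi*877 = 5510.35 rad/s
v = a / omega = 7.476 / 5510.35 = 0.0013567 m/s


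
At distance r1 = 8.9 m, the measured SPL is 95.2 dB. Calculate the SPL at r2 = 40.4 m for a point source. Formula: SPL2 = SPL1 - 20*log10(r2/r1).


r2/r1 = 40.4/8.9 = 4.53933
Correction = 20*log10(4.53933) = 13.1398 dB
SPL2 = 95.2 - 13.1398 = 82.06 dB


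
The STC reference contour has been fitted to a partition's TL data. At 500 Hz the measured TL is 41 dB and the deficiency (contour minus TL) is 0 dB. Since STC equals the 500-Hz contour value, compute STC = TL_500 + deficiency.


By ASTM E413, STC = value of the fitted reference contour at 500 Hz.
Contour value at 500 Hz = TL_500 + deficiency = 41 + 0 = 41
STC = 41


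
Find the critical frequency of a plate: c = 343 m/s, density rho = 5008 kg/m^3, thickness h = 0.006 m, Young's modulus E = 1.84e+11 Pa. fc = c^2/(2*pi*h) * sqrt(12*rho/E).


12*rho/E = 12*5008/1.84e+11 = 3.26609e-07
sqrt(12*rho/E) = sqrt(3.26609e-07) = 0.000571497
c^2/(2*pi*h) = 343^2/(2*pi*0.006) = 3.12074e+06
fc = 3.12074e+06 * 0.000571497 = 1783.5 Hz


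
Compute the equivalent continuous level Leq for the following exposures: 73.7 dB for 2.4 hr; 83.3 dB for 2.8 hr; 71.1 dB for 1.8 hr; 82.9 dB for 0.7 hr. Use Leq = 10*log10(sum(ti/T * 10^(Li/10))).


T_total = 2.4 + 2.8 + 1.8 + 0.7 = 7.7 hr
(2.4/7.7) * 10^(73.7/10) = 7.30669e+06
(2.8/7.7) * 10^(83.3/10) = 7.77441e+07
(1.8/7.7) * 10^(71.1/10) = 3.01149e+06
(0.7/7.7) * 10^(82.9/10) = 1.77259e+07
Sum = 7.30669e+06 + 7.77441e+07 + 3.01149e+06 + 1.77259e+07 = 1.05788e+08
Leq = 10*log10(1.05788e+08) = 80.244 dB


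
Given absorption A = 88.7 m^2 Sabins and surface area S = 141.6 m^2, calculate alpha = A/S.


Absorption coefficient = absorbed power / incident power
alpha = A / S = 88.7 / 141.6 = 0.62641


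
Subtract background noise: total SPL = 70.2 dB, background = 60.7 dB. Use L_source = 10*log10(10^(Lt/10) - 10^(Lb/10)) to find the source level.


10^(70.2/10) = 1.04713e+07
10^(60.7/10) = 1.1749e+06
Difference = 1.04713e+07 - 1.1749e+06 = 9.2964e+06
L_source = 10*log10(9.2964e+06) = 69.683 dB


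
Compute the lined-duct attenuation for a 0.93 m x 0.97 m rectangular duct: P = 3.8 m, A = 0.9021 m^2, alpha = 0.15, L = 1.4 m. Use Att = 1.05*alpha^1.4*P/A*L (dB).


alpha^1.4 = 0.15^1.4 = 0.0702308
Attenuation rate = 1.05 * alpha^1.4 * P / A
= 1.05 * 0.0702308 * 3.8 / 0.9021 = 0.310632 dB/m
Total Att = 0.310632 * 1.4 = 0.43488 dB


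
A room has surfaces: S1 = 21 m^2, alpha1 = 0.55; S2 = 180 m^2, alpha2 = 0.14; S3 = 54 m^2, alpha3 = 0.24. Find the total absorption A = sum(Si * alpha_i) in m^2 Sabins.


21 * 0.55 = 11.55
180 * 0.14 = 25.2
54 * 0.24 = 12.96
A_total = 11.55 + 25.2 + 12.96 = 49.71 m^2


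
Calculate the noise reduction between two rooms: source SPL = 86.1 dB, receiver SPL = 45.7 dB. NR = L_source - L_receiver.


NR = L_source - L_receiver (difference between source and receiving room levels)
NR = 86.1 - 45.7 = 40.4 dB


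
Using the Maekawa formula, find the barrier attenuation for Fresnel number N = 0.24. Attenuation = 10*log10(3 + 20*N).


3 + 20*N = 3 + 20*0.24 = 7.8
Att = 10*log10(7.8) = 8.9209 dB


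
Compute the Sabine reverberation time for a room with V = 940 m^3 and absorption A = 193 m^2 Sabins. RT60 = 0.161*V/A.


RT60 = 0.161 * 940 / 193 = 0.78415 s


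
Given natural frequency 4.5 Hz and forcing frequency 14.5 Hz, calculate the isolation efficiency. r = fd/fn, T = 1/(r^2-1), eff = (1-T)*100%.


r = 14.5 / 4.5 = 3.22222
r^2 - 1 = 3.22222^2 - 1 = 9.3827
T = 1/9.3827 = 0.106579
Efficiency = (1 - 0.106579)*100 = 89.342 %


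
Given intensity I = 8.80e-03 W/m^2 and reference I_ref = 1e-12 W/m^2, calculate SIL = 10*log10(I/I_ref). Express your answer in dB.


I / I_ref = 8.80e-03 / 1e-12 = 8.8e+09
SIL = 10 * log10(8.8e+09) = 99.445 dB


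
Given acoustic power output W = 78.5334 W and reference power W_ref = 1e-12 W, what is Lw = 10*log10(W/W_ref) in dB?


W / W_ref = 78.5334 / 1e-12 = 7.85334e+13
Lw = 10 * log10(7.85334e+13) = 138.95 dB


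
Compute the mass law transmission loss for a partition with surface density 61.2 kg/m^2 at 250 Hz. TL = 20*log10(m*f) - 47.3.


m * f = 61.2 * 250 = 15300
20*log10(15300) = 83.6938 dB
TL = 83.6938 - 47.3 = 36.394 dB


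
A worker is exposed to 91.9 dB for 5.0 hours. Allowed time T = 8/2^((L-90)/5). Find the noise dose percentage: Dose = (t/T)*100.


T_allowed = 8 / 2^((91.9 - 90)/5) = 6.1475 hr
Dose = 5.0 / 6.1475 * 100 = 81.334 %


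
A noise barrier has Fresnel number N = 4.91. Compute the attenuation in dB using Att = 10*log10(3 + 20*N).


3 + 20*N = 3 + 20*4.91 = 101.2
Att = 10*log10(101.2) = 20.052 dB


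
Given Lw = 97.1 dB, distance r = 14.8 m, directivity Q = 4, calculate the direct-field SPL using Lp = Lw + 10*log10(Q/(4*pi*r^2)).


4*pi*r^2 = 4*pi*14.8^2 = 2752.54 m^2
Q / (4*pi*r^2) = 4 / 2752.54 = 0.0014532
Lp = 97.1 + 10*log10(0.0014532) = 68.723 dB


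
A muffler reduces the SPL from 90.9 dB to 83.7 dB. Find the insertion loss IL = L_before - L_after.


Insertion loss = SPL without muffler - SPL with muffler
IL = 90.9 - 83.7 = 7.2 dB


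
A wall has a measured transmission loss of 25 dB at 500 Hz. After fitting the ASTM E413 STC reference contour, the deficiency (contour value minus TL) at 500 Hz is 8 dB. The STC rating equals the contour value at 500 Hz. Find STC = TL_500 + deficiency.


By ASTM E413, STC = value of the fitted reference contour at 500 Hz.
Contour value at 500 Hz = TL_500 + deficiency = 25 + 8 = 33
STC = 33


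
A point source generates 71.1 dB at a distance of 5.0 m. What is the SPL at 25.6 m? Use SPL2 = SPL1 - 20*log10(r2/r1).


r2/r1 = 25.6/5.0 = 5.12
Correction = 20*log10(5.12) = 14.1854 dB
SPL2 = 71.1 - 14.1854 = 56.915 dB


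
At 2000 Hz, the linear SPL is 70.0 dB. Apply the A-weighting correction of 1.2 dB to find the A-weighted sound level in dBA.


A-weighting table: 2000 Hz -> 1.2 dB correction
SPL_A = SPL + correction = 70.0 + (1.2) = 71.2 dBA


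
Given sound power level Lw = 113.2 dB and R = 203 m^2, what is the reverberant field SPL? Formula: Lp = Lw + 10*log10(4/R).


4/R = 4/203 = 0.0197044
Lp = 113.2 + 10*log10(0.0197044) = 96.146 dB


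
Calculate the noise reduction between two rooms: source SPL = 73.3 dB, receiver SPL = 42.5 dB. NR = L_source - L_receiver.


NR = L_source - L_receiver (difference between source and receiving room levels)
NR = 73.3 - 42.5 = 30.8 dB


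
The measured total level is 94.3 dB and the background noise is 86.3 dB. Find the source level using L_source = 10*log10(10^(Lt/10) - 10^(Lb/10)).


10^(94.3/10) = 2.69153e+09
10^(86.3/10) = 4.2658e+08
Difference = 2.69153e+09 - 4.2658e+08 = 2.26495e+09
L_source = 10*log10(2.26495e+09) = 93.551 dB


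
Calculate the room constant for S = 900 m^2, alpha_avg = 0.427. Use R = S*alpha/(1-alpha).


R = 900 * 0.427 / (1 - 0.427) = 670.68 m^2


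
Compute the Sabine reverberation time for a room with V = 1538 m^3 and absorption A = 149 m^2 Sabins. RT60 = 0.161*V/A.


RT60 = 0.161 * 1538 / 149 = 1.6619 s


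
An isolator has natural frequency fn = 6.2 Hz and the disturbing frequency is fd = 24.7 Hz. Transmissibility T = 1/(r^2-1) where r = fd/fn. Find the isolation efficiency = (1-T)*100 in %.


r = 24.7 / 6.2 = 3.98387
r^2 - 1 = 3.98387^2 - 1 = 14.8712
T = 1/14.8712 = 0.0672441
Efficiency = (1 - 0.0672441)*100 = 93.276 %


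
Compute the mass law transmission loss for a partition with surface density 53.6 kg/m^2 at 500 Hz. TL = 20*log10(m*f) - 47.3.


m * f = 53.6 * 500 = 26800
20*log10(26800) = 88.5627 dB
TL = 88.5627 - 47.3 = 41.263 dB


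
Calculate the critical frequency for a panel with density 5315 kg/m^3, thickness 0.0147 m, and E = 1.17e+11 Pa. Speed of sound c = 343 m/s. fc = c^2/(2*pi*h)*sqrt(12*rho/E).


12*rho/E = 12*5315/1.17e+11 = 5.45128e-07
sqrt(12*rho/E) = sqrt(5.45128e-07) = 0.000738328
c^2/(2*pi*h) = 343^2/(2*pi*0.0147) = 1.27377e+06
fc = 1.27377e+06 * 0.000738328 = 940.46 Hz


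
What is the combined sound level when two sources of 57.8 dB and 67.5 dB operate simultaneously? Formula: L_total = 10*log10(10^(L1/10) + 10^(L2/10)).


10^(57.8/10) = 602560
10^(67.5/10) = 5.62341e+06
Sum = 602560 + 5.62341e+06 = 6.22597e+06
L_total = 10*log10(6.22597e+06) = 67.942 dB


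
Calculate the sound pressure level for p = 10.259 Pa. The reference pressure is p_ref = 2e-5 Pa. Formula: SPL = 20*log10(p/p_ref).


p / p_ref = 10.259 / 2e-5 = 512950
SPL = 20 * log10(512950) = 114.2 dB


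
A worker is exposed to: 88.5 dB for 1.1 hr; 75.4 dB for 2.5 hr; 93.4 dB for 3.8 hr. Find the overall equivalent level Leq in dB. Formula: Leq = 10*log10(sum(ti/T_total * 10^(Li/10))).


T_total = 1.1 + 2.5 + 3.8 = 7.4 hr
(1.1/7.4) * 10^(88.5/10) = 1.05235e+08
(2.5/7.4) * 10^(75.4/10) = 1.17141e+07
(3.8/7.4) * 10^(93.4/10) = 1.12345e+09
Sum = 1.05235e+08 + 1.17141e+07 + 1.12345e+09 = 1.2404e+09
Leq = 10*log10(1.2404e+09) = 90.936 dB


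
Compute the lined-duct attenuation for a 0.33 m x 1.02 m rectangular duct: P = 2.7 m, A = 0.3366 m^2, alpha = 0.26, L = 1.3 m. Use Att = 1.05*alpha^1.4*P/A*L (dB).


alpha^1.4 = 0.26^1.4 = 0.151692
Attenuation rate = 1.05 * alpha^1.4 * P / A
= 1.05 * 0.151692 * 2.7 / 0.3366 = 1.27762 dB/m
Total Att = 1.27762 * 1.3 = 1.6609 dB


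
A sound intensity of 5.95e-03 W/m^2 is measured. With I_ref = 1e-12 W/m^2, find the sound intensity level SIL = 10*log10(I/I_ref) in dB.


I / I_ref = 5.95e-03 / 1e-12 = 5.95e+09
SIL = 10 * log10(5.95e+09) = 97.745 dB


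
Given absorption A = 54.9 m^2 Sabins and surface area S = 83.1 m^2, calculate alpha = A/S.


Absorption coefficient = absorbed power / incident power
alpha = A / S = 54.9 / 83.1 = 0.66065


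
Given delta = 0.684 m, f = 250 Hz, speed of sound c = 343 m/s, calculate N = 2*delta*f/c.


N = 2*delta*f/c = 2*delta/lambda, where lambda = c/f
lambda = 343 / 250 = 1.372 m
N = 2 * 0.684 / 1.372 = 0.99708


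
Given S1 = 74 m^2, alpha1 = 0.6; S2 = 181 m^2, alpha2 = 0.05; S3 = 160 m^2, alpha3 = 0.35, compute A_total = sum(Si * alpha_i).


74 * 0.6 = 44.4
181 * 0.05 = 9.05
160 * 0.35 = 56
A_total = 44.4 + 9.05 + 56 = 109.45 m^2


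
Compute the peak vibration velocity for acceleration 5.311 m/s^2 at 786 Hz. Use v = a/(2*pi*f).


omega = 2*pi*f = 2*pi*786 = 4938.58 rad/s
v = a / omega = 5.311 / 4938.58 = 0.0010754 m/s


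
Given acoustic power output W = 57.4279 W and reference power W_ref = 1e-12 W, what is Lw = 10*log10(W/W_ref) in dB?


W / W_ref = 57.4279 / 1e-12 = 5.74279e+13
Lw = 10 * log10(5.74279e+13) = 137.59 dB


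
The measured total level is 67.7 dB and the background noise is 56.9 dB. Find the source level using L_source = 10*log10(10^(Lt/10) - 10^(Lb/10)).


10^(67.7/10) = 5.88844e+06
10^(56.9/10) = 489779
Difference = 5.88844e+06 - 489779 = 5.39866e+06
L_source = 10*log10(5.39866e+06) = 67.323 dB


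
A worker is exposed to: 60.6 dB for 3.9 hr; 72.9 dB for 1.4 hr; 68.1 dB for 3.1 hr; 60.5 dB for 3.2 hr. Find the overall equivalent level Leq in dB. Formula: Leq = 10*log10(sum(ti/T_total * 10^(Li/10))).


T_total = 3.9 + 1.4 + 3.1 + 3.2 = 11.6 hr
(3.9/11.6) * 10^(60.6/10) = 386017
(1.4/11.6) * 10^(72.9/10) = 2.35326e+06
(3.1/11.6) * 10^(68.1/10) = 1.72546e+06
(3.2/11.6) * 10^(60.5/10) = 309522
Sum = 386017 + 2.35326e+06 + 1.72546e+06 + 309522 = 4.77426e+06
Leq = 10*log10(4.77426e+06) = 66.789 dB


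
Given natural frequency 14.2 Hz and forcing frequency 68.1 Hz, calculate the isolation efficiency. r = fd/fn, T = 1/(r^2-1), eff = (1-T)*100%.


r = 68.1 / 14.2 = 4.79577
r^2 - 1 = 4.79577^2 - 1 = 21.9994
T = 1/21.9994 = 0.0454558
Efficiency = (1 - 0.0454558)*100 = 95.454 %


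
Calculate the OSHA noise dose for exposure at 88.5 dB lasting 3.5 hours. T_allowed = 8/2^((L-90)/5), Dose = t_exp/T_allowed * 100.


T_allowed = 8 / 2^((88.5 - 90)/5) = 9.84916 hr
Dose = 3.5 / 9.84916 * 100 = 35.536 %


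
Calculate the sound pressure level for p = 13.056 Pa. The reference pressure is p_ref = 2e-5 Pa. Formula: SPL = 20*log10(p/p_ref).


p / p_ref = 13.056 / 2e-5 = 652800
SPL = 20 * log10(652800) = 116.3 dB


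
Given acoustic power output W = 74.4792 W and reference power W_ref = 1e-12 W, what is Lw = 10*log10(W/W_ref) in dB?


W / W_ref = 74.4792 / 1e-12 = 7.44792e+13
Lw = 10 * log10(7.44792e+13) = 138.72 dB


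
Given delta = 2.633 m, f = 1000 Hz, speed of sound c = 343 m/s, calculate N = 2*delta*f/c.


N = 2*delta*f/c = 2*delta/lambda, where lambda = c/f
lambda = 343 / 1000 = 0.343 m
N = 2 * 2.633 / 0.343 = 15.353


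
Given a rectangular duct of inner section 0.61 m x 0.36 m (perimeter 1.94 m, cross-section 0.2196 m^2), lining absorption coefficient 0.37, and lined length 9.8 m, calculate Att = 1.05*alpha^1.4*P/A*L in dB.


alpha^1.4 = 0.37^1.4 = 0.248589
Attenuation rate = 1.05 * alpha^1.4 * P / A
= 1.05 * 0.248589 * 1.94 / 0.2196 = 2.3059 dB/m
Total Att = 2.3059 * 9.8 = 22.598 dB


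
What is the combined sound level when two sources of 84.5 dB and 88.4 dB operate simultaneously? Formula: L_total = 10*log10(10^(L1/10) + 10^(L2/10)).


10^(84.5/10) = 2.81838e+08
10^(88.4/10) = 6.91831e+08
Sum = 2.81838e+08 + 6.91831e+08 = 9.73669e+08
L_total = 10*log10(9.73669e+08) = 89.884 dB


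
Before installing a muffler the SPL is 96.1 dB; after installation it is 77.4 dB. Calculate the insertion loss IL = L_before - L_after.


Insertion loss = SPL without muffler - SPL with muffler
IL = 96.1 - 77.4 = 18.7 dB


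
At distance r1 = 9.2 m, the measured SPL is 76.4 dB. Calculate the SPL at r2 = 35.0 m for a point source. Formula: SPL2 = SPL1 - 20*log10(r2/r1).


r2/r1 = 35.0/9.2 = 3.80435
Correction = 20*log10(3.80435) = 11.6056 dB
SPL2 = 76.4 - 11.6056 = 64.794 dB


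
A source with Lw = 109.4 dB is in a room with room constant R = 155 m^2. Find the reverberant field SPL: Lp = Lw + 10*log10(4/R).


4/R = 4/155 = 0.0258065
Lp = 109.4 + 10*log10(0.0258065) = 93.517 dB


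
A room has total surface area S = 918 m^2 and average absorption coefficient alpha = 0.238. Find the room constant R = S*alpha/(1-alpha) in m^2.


R = 918 * 0.238 / (1 - 0.238) = 286.72 m^2


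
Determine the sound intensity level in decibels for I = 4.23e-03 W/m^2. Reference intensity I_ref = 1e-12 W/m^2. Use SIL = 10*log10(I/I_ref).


I / I_ref = 4.23e-03 / 1e-12 = 4.23e+09
SIL = 10 * log10(4.23e+09) = 96.263 dB


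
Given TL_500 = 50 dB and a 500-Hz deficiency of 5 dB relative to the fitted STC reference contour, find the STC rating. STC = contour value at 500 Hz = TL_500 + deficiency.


By ASTM E413, STC = value of the fitted reference contour at 500 Hz.
Contour value at 500 Hz = TL_500 + deficiency = 50 + 5 = 55
STC = 55


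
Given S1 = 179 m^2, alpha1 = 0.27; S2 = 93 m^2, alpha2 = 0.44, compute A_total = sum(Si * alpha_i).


179 * 0.27 = 48.33
93 * 0.44 = 40.92
A_total = 48.33 + 40.92 = 89.25 m^2


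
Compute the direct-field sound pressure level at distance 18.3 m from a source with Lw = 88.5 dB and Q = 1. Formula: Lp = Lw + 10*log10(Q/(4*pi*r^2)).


4*pi*r^2 = 4*pi*18.3^2 = 4208.35 m^2
Q / (4*pi*r^2) = 1 / 4208.35 = 0.000237623
Lp = 88.5 + 10*log10(0.000237623) = 52.259 dB


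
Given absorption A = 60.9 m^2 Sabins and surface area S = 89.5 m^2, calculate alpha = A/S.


Absorption coefficient = absorbed power / incident power
alpha = A / S = 60.9 / 89.5 = 0.68045


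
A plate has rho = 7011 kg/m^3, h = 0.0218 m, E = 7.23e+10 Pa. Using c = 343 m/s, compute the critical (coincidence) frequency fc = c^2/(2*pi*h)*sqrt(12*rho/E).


12*rho/E = 12*7011/7.23e+10 = 1.16365e-06
sqrt(12*rho/E) = sqrt(1.16365e-06) = 0.00107873
c^2/(2*pi*h) = 343^2/(2*pi*0.0218) = 858918
fc = 858918 * 0.00107873 = 926.54 Hz


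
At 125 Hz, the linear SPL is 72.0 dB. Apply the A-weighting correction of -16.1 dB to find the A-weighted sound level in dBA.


A-weighting table: 125 Hz -> -16.1 dB correction
SPL_A = SPL + correction = 72.0 + (-16.1) = 55.9 dBA


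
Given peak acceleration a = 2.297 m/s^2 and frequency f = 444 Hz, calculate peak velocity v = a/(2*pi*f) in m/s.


omega = 2*pi*f = 2*pi*444 = 2789.73 rad/s
v = a / omega = 2.297 / 2789.73 = 0.00082338 m/s


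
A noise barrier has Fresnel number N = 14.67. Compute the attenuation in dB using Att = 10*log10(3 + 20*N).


3 + 20*N = 3 + 20*14.67 = 296.4
Att = 10*log10(296.4) = 24.719 dB


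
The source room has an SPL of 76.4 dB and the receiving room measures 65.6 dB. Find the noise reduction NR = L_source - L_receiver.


NR = L_source - L_receiver (difference between source and receiving room levels)
NR = 76.4 - 65.6 = 10.8 dB


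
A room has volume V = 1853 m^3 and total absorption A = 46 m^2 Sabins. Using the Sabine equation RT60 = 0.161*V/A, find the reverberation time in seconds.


RT60 = 0.161 * 1853 / 46 = 6.4855 s


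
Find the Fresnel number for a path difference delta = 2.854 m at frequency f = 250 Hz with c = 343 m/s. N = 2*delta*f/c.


N = 2*delta*f/c = 2*delta/lambda, where lambda = c/f
lambda = 343 / 250 = 1.372 m
N = 2 * 2.854 / 1.372 = 4.1603


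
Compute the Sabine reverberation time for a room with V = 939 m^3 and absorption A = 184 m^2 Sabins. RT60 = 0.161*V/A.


RT60 = 0.161 * 939 / 184 = 0.82163 s


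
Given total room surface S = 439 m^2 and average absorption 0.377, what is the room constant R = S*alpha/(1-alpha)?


R = 439 * 0.377 / (1 - 0.377) = 265.65 m^2


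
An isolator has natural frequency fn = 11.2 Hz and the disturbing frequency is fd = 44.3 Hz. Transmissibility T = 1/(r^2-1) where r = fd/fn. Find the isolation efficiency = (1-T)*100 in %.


r = 44.3 / 11.2 = 3.95536
r^2 - 1 = 3.95536^2 - 1 = 14.6449
T = 1/14.6449 = 0.0682832
Efficiency = (1 - 0.0682832)*100 = 93.172 %


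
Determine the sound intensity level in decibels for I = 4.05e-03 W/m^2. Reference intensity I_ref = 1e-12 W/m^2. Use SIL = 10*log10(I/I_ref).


I / I_ref = 4.05e-03 / 1e-12 = 4.05e+09
SIL = 10 * log10(4.05e+09) = 96.075 dB


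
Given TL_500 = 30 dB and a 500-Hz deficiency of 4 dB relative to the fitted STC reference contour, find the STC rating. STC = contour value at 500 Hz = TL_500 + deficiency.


By ASTM E413, STC = value of the fitted reference contour at 500 Hz.
Contour value at 500 Hz = TL_500 + deficiency = 30 + 4 = 34
STC = 34
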